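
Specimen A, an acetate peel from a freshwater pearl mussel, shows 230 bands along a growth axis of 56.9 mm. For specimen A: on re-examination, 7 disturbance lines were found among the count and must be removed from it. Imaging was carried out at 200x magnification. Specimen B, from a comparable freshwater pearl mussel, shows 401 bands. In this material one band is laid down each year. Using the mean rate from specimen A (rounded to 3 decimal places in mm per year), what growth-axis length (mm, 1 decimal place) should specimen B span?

102.3 mm

Specimen A: true band count = 230 − 7 = 223.
A: 56.9 mm over 223 years gives 56.9 / 223 ≈ 0.255 mm per year.
B's length ≈ 0.255 × 401 = 102.3 mm.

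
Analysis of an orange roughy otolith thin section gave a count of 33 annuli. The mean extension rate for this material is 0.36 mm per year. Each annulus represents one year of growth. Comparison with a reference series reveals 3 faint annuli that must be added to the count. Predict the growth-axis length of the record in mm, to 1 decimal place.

13.0 mm

Adjusted count: 33 + 3 = 36 annuli.
Length ≈ 0.36 × 36 = 13.0 mm.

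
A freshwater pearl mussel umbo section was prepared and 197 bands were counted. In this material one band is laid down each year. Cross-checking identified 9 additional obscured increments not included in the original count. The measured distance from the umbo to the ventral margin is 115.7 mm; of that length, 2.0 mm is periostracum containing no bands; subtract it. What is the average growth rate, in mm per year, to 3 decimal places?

After corrections the count is 197 + 9 = 206 bands.
The growth record spans 115.7 − 2.0 = 113.7 mm.
Extension rate ≈ 113.7 / 206 = 0.552 mm per year.

0.552 mm per year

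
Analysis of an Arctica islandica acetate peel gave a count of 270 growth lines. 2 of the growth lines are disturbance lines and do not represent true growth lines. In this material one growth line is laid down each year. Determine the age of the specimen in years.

268 years

Correcting the raw count gives 270 − 2 = 268 true growth lines.
One growth line per year makes the duration 268 years.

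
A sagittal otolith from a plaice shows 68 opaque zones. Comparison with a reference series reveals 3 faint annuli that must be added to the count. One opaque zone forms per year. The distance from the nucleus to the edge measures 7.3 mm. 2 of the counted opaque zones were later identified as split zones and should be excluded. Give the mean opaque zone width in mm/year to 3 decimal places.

True opaque zone count = 68 − 2 + 3 = 69.
7.3 mm over 69 years gives 7.3 / 69 ≈ 0.106 mm/year.

0.106 mm/year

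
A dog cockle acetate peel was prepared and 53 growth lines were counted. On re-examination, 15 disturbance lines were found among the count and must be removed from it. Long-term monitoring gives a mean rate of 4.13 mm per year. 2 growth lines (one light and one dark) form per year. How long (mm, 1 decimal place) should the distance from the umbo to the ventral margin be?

78.5 mm

Correcting the raw count gives 53 − 15 = 38 true growth lines.
38 growth lines at 2 per year is 38 / 2 = 19 years.
Length ≈ 4.13 × 19 = 78.5 mm.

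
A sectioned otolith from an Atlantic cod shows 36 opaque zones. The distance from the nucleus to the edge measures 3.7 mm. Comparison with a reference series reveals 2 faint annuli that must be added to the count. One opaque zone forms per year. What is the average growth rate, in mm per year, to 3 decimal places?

After corrections the count is 36 + 2 = 38 opaque zones.
Mean rate = 3.7 mm / 38 years ≈ 0.097 mm per year.

0.097 mm per year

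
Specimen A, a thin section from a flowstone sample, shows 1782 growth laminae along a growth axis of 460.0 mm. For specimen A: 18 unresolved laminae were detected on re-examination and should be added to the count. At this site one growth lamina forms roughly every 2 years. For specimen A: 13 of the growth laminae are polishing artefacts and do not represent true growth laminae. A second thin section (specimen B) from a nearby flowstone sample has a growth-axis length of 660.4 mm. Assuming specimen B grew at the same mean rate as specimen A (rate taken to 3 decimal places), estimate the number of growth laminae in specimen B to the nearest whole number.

Specimen A: correcting the raw count gives 1782 − 13 + 18 = 1787 true growth laminae.
Specimen A: 1787 growth laminae at 2 years each span 1787 × 2 = 3574 years.
A: Extension rate ≈ 460.0 / 3574 = 0.129 mm/yr.
B spans 660.4 / 0.129 = 5119.38 years; at 2 years per growth lamina that is 5119.38 / 2 ≈ 2560 growth laminae.

2560 growth laminae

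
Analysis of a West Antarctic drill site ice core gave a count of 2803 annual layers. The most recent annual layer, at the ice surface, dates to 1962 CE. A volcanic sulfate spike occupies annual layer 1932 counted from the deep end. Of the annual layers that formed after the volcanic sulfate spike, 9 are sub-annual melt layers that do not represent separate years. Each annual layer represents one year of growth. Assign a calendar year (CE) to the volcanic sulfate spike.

2803 − 1932 = 871 annual layers lie beyond the volcanic sulfate spike toward the ice surface.
Excluding 9 false annual layers: 871 − 9 = 862.
Counting back 862 years from 1962 CE places the volcanic sulfate spike in 1962 − 862 = 1100 CE.

1100 CE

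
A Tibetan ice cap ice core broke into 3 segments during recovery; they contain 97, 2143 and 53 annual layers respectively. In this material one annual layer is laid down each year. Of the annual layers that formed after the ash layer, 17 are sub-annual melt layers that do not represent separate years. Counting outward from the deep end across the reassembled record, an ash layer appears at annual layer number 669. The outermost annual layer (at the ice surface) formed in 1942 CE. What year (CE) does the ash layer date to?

Total annual layers = 97 + 2143 + 53 = 2293.
Between annual layer 669 and the ice surface there are 2293 − 669 = 1624 annual layers.
1624 − 17 false = 1607 true annual layers after the ash layer.
The annual layer at the ice surface is 1942 CE, so the ash layer dates to 1942 − 1607 = 335 CE.

335 CE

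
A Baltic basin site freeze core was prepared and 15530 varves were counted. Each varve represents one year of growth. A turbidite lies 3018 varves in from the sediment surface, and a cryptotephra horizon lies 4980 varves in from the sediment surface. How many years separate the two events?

1962 yr

Separation: 4980 − 3018 = 1962 varves.
That is 1962 years at one varve per year.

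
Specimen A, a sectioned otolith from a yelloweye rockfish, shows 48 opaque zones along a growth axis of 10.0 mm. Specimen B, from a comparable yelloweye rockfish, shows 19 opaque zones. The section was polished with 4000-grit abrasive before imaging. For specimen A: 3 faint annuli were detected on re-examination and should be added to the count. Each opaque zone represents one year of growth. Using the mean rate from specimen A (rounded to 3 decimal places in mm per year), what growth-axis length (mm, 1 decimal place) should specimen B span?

Specimen A: after corrections the count is 48 + 3 = 51 opaque zones.
A: 10.0 mm over 51 years gives 10.0 / 51 ≈ 0.196 mm/yr.
For B, 0.196 mm/year × 19 years = 3.7 mm.

3.7 mm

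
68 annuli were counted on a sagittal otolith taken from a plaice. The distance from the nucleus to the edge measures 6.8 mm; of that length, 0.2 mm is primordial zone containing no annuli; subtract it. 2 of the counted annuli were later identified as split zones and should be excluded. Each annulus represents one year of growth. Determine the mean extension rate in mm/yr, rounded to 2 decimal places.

0.10 mm/yr

True annulus count = 68 − 2 = 66.
Removing the 0.2 mm offcut leaves 6.8 − 0.2 = 6.6 mm.
Extension rate ≈ 6.6 / 66 = 0.10 mm/yr.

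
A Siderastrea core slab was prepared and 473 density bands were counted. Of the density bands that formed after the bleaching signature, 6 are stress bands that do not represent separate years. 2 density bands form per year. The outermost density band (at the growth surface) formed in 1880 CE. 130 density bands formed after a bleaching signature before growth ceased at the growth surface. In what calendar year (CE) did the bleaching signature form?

1818 CE

130 density bands post-date the bleaching signature.
Removing the 6 false density bands leaves 130 − 6 = 124 true density bands beyond the bleaching signature.
Dividing by 2 density bands per year: 124 / 2 = 62 years.
Counting back 62 years from 1880 CE places the bleaching signature in 1880 − 62 = 1818 CE.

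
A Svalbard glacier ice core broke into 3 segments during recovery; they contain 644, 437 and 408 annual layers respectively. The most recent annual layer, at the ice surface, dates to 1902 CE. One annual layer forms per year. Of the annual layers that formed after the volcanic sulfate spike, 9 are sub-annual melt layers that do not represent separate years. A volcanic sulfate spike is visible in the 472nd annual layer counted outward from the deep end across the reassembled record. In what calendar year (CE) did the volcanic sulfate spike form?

894 CE

Total annual layers = 644 + 437 + 408 = 1489.
The volcanic sulfate spike sits at annual layer 472 from the deep end, so 1489 − 472 = 1017 annual layers formed after it.
Removing the 9 false annual layers leaves 1017 − 9 = 1008 true annual layers beyond the volcanic sulfate spike.
1902 − 1008 = 894 CE.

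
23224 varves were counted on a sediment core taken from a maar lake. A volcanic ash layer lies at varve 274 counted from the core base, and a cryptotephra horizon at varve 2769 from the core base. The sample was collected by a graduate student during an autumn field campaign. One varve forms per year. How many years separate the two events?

2769 − 274 = 2495 varves lie between the two events.
That is 2495 years at one varve per year.

2495 yr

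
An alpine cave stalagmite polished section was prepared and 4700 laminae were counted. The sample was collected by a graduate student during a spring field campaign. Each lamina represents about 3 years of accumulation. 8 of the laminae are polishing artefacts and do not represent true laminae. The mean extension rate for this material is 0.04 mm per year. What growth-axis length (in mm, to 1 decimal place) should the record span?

True lamina count = 4700 − 8 = 4692.
4692 laminae at 3 years each span 4692 × 3 = 14076 years.
Predicted length = 0.04 mm/year × 14076 years = 563.0 mm.

563.0 mm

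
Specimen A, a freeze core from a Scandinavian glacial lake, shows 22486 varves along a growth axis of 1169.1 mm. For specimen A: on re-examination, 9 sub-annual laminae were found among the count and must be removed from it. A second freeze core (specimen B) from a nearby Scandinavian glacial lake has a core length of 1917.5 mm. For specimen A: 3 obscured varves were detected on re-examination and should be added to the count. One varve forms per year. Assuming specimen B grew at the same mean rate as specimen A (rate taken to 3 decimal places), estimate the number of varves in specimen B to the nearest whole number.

Specimen A: after corrections the count is 22486 − 9 + 3 = 22480 varves.
A: Extension rate ≈ 1169.1 / 22480 = 0.052 mm/yr.
B spans 1917.5 / 0.052 = 36875.00 years ≈ 36875 varves.

36875 varves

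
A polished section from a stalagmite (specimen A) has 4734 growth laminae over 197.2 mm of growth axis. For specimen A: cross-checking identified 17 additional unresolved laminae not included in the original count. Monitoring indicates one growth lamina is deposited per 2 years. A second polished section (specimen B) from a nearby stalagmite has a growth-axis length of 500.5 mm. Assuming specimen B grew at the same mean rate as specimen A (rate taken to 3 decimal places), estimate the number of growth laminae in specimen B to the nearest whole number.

Specimen A: after corrections the count is 4734 + 17 = 4751 growth laminae.
Specimen A: multiplying by 2 years per growth lamina: 4751 × 2 = 9502 years.
A: 197.2 mm over 9502 years gives 197.2 / 9502 ≈ 0.021 mm per year.
Specimen B: 500.5 mm / 0.021 mm per year = 23833.33 years; at 2 years per growth lamina that is 23833.33 / 2 ≈ 11917 growth laminae.

11917 growth laminae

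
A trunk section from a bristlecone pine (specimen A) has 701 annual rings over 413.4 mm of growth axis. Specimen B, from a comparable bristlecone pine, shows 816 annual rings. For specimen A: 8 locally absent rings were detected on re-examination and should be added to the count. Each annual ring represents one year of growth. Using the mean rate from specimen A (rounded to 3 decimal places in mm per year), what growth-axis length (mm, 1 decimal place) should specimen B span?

475.7 mm

Specimen A: after corrections the count is 701 + 8 = 709 annual rings.
A: Extension rate ≈ 413.4 / 709 = 0.583 mm/yr.
B's length ≈ 0.583 × 816 = 475.7 mm.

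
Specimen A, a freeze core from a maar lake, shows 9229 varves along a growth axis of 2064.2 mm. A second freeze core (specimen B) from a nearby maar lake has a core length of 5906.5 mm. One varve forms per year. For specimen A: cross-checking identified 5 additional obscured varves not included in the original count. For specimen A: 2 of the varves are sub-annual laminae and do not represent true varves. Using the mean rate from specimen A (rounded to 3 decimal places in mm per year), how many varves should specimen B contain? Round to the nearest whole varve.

Specimen A: correcting the raw count gives 9229 − 2 + 5 = 9232 true varves.
A: Mean rate = 2064.2 mm / 9232 years ≈ 0.224 mm/year.
B spans 5906.5 / 0.224 = 26368.30 years ≈ 26368 varves.

26368 varves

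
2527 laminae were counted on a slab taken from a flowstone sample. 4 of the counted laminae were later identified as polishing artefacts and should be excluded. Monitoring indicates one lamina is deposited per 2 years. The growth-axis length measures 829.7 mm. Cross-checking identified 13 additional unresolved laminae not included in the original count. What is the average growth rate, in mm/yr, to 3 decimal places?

After corrections the count is 2527 − 4 + 13 = 2536 laminae.
2536 laminae at 2 years each span 2536 × 2 = 5072 years.
Extension rate ≈ 829.7 / 5072 = 0.164 mm/yr.

0.164 mm/yr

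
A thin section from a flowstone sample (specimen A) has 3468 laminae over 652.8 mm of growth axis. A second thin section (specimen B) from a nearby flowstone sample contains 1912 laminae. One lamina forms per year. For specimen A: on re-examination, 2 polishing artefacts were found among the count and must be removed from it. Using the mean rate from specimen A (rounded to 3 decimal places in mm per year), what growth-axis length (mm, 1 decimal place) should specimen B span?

Specimen A: adjusted count: 3468 − 2 = 3466 laminae.
A: Mean rate = 652.8 mm / 3466 years ≈ 0.188 mm per year.
For B, 0.188 mm/year × 1912 years = 359.5 mm.

359.5 mm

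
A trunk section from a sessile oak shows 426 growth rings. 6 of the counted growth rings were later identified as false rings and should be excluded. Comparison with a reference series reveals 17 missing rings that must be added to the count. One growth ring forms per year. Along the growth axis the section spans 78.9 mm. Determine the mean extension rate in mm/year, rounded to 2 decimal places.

0.18 mm/year

Correcting the raw count gives 426 − 6 + 17 = 437 true growth rings.
78.9 mm over 437 years gives 78.9 / 437 ≈ 0.18 mm/year.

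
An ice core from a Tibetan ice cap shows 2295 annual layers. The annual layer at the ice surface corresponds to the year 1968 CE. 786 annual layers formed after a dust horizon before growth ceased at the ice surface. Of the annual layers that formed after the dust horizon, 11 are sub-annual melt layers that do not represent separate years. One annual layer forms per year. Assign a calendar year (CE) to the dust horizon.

1193 CE

786 annual layers formed after the dust horizon.
Removing the 11 false annual layers leaves 786 − 11 = 775 true annual layers beyond the dust horizon.
1968 − 775 = 1193 CE.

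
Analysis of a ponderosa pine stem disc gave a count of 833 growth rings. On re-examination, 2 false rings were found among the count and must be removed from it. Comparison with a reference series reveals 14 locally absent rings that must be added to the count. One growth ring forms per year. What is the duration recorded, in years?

845 yr

Correcting the raw count gives 833 − 2 + 14 = 845 true growth rings.
At one growth ring per year, that is 845 years.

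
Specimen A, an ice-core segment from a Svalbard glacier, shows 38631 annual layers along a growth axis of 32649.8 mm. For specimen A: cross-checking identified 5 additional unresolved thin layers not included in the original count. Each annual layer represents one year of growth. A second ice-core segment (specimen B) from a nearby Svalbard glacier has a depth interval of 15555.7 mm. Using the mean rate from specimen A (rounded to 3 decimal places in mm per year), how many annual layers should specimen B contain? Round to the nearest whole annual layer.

Specimen A: true annual layer count = 38631 + 5 = 38636.
A: Mean rate = 32649.8 mm / 38636 years ≈ 0.845 mm per year.
Specimen B: 15555.7 mm / 0.845 mm per year = 18409.11 years ≈ 18409 annual layers.

18409 annual layers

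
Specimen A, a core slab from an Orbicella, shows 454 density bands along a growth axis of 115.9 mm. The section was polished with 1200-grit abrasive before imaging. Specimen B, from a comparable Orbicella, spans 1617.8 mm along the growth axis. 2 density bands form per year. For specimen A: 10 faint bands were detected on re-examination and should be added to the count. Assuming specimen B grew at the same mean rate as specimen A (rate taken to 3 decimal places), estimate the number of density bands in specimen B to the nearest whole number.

6471 density bands

Specimen A: adjusted count: 454 + 10 = 464 density bands.
Specimen A: with 2 density bands per year, 464 / 2 = 232 years.
A: Mean rate = 115.9 mm / 232 years ≈ 0.500 mm/yr.
B spans 1617.8 / 0.500 = 3235.60 years; at 2 density bands per year that is 3235.60 × 2 ≈ 6471 density bands.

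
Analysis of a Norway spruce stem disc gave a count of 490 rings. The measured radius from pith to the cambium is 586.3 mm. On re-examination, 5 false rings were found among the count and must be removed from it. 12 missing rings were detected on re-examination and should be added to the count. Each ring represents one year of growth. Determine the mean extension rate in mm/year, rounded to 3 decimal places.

After corrections the count is 490 − 5 + 12 = 497 rings.
586.3 mm over 497 years gives 586.3 / 497 ≈ 1.180 mm/year.

1.180 mm/year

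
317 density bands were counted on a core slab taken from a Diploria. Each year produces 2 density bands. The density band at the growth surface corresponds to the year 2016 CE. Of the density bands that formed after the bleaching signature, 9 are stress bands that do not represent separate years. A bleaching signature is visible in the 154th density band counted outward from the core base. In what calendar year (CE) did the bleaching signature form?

1939 CE

317 − 154 = 163 density bands lie beyond the bleaching signature toward the growth surface.
Removing the 9 false density bands leaves 163 − 9 = 154 true density bands beyond the bleaching signature.
Dividing by 2 density bands per year: 154 / 2 = 77 years.
The density band at the growth surface is 2016 CE, so the bleaching signature dates to 2016 − 77 = 1939 CE.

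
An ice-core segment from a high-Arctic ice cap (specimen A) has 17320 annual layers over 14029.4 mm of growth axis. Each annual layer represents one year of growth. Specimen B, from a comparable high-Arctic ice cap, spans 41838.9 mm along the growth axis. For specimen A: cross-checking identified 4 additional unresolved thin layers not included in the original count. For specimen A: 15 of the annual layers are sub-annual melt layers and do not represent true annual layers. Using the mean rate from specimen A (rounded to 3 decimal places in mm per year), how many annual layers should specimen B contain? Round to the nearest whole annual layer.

51589 annual layers

Specimen A: adjusted count: 17320 − 15 + 4 = 17309 annual layers.
A: 14029.4 mm over 17309 years gives 14029.4 / 17309 ≈ 0.811 mm/yr.
Specimen B: 41838.9 mm / 0.811 mm per year = 51589.27 years ≈ 51589 annual layers.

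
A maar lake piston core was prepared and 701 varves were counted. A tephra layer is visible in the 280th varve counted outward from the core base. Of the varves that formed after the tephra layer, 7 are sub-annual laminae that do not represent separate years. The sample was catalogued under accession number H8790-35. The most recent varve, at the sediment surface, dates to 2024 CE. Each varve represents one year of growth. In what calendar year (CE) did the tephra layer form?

701 − 280 = 421 varves lie beyond the tephra layer toward the sediment surface.
421 − 7 false = 414 true varves after the tephra layer.
The varve at the sediment surface is 2024 CE, so the tephra layer dates to 2024 − 414 = 1610 CE.

1610 CE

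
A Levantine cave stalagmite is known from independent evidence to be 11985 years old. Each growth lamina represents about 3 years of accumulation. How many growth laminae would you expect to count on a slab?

At 3 years per growth lamina, 11985 / 3 = 3995 growth laminae are expected.
So 3995 growth laminae should be present.

3995 growth laminae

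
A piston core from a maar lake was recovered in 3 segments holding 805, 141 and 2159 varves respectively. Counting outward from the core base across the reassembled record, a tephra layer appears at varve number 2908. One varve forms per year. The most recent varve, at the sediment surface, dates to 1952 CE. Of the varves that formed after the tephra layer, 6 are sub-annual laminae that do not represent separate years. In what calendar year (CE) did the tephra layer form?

Total varves = 805 + 141 + 2159 = 3105.
3105 − 2908 = 197 varves lie beyond the tephra layer toward the sediment surface.
Removing the 6 false varves leaves 197 − 6 = 191 true varves beyond the tephra layer.
The varve at the sediment surface is 1952 CE, so the tephra layer dates to 1952 − 191 = 1761 CE.

1761 CE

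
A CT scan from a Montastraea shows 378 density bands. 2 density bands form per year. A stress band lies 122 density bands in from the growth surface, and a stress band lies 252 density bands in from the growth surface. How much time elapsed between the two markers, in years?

Separation: 252 − 122 = 130 density bands.
With 2 density bands per year, 130 / 2 = 65 years.

65 years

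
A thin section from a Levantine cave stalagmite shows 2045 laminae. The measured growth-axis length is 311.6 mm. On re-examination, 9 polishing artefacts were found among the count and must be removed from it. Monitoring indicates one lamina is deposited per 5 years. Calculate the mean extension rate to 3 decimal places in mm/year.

Correcting the raw count gives 2045 − 9 = 2036 true laminae.
Multiplying by 5 years per lamina: 2036 × 5 = 10180 years.
Mean rate = 311.6 mm / 10180 years ≈ 0.031 mm/year.

0.031 mm/year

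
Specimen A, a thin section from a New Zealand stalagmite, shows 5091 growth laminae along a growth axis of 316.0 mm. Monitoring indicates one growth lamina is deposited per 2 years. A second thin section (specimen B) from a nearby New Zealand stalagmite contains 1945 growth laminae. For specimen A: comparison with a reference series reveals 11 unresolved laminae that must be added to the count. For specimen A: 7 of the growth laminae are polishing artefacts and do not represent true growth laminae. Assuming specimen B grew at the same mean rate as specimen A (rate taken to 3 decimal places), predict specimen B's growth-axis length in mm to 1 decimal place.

Specimen A: true growth lamina count = 5091 − 7 + 11 = 5095.
Specimen A: multiplying by 2 years per growth lamina: 5095 × 2 = 10190 years.
A: Mean rate = 316.0 mm / 10190 years ≈ 0.031 mm/year.
Specimen B: at 2 years per growth lamina, 1945 × 2 = 3890 years. B's length ≈ 0.031 × 3890 = 120.6 mm.

120.6 mm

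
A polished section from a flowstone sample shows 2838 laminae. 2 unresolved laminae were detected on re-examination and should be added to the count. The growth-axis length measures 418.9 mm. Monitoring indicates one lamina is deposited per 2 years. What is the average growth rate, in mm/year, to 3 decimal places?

Correcting the raw count gives 2838 + 2 = 2840 true laminae.
At 2 years per lamina, 2840 × 2 = 5680 years.
418.9 mm over 5680 years gives 418.9 / 5680 ≈ 0.074 mm/year.

0.074 mm/year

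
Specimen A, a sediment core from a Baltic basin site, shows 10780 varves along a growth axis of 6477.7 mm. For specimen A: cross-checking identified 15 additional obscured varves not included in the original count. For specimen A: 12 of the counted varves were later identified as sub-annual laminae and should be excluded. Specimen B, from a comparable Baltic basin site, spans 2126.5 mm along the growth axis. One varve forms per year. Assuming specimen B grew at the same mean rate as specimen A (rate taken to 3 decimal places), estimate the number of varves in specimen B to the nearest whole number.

Specimen A: adjusted count: 10780 − 12 + 15 = 10783 varves.
A: Mean rate = 6477.7 mm / 10783 years ≈ 0.601 mm/year.
B spans 2126.5 / 0.601 = 3538.27 years ≈ 3538 varves.

3538 varves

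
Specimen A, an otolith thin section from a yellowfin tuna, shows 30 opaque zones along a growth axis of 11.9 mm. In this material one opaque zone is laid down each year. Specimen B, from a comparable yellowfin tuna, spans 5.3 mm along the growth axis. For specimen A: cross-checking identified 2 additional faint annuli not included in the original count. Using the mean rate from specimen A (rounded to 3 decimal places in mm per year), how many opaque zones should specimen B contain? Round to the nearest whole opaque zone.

14 opaque zones

Specimen A: adjusted count: 30 + 2 = 32 opaque zones.
A: 11.9 mm over 32 years gives 11.9 / 32 ≈ 0.372 mm/yr.
For B, 5.3 / 0.372 = 14.25 years ≈ 14 opaque zones.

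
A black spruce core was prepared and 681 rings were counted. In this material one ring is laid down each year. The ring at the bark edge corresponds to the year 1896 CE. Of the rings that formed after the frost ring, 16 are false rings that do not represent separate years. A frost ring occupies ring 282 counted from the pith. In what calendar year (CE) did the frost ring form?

1513 CE

The frost ring sits at ring 282 from the pith, so 681 − 282 = 399 rings formed after it.
399 − 16 false = 383 true rings after the frost ring.
1896 − 383 = 1513 CE.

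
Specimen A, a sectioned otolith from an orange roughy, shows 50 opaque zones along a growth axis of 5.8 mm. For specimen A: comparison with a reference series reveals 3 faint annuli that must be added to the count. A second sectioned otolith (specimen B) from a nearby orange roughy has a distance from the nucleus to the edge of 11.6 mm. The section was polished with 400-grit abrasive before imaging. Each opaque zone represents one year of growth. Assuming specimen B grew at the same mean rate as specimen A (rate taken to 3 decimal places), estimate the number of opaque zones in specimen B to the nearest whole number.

Specimen A: after corrections the count is 50 + 3 = 53 opaque zones.
A: Extension rate ≈ 5.8 / 53 = 0.109 mm/year.
For B, 11.6 / 0.109 = 106.42 years ≈ 106 opaque zones.

106 opaque zones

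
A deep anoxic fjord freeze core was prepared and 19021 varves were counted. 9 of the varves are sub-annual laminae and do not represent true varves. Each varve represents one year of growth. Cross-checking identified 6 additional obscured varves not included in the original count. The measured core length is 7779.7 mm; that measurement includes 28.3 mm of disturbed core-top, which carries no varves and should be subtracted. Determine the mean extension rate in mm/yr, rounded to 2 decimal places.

After corrections the count is 19021 − 9 + 6 = 19018 varves.
Removing the 28.3 mm offcut leaves 7779.7 − 28.3 = 7751.4 mm.
Mean rate = 7751.4 mm / 19018 years ≈ 0.41 mm/yr.

0.41 mm/yr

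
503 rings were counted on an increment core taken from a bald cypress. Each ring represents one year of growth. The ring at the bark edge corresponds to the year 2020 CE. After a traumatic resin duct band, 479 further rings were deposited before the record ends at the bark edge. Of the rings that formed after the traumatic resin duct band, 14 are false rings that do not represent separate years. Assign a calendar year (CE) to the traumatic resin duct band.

479 rings post-date the traumatic resin duct band.
Removing the 14 false rings leaves 479 − 14 = 465 true rings beyond the traumatic resin duct band.
The ring at the bark edge is 2020 CE, so the traumatic resin duct band dates to 2020 − 465 = 1555 CE.

1555 CE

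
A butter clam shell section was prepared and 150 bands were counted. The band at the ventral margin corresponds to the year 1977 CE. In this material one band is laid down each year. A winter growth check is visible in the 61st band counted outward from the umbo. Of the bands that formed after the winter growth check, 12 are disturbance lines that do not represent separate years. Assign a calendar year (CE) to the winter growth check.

1900 CE

The winter growth check sits at band 61 from the umbo, so 150 − 61 = 89 bands formed after it.
89 − 12 false = 77 true bands after the winter growth check.
Counting back 77 years from 1977 CE places the winter growth check in 1977 − 77 = 1900 CE.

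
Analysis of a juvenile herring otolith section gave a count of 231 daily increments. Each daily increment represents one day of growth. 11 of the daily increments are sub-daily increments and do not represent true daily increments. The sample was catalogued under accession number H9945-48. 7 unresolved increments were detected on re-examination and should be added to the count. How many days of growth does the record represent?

227 days

True daily increment count = 231 − 11 + 7 = 227.
With a one-to-one daily increment periodicity this is 227 days.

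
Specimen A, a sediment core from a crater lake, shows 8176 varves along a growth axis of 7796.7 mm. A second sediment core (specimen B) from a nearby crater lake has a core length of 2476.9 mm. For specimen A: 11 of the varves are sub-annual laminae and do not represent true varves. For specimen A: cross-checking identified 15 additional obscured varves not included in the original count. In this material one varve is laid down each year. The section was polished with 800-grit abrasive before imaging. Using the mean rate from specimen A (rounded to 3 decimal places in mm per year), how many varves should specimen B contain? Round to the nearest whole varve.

2599 varves

Specimen A: correcting the raw count gives 8176 − 11 + 15 = 8180 true varves.
A: 7796.7 mm over 8180 years gives 7796.7 / 8180 ≈ 0.953 mm/year.
Specimen B: 2476.9 mm / 0.953 mm per year = 2599.06 years ≈ 2599 varves.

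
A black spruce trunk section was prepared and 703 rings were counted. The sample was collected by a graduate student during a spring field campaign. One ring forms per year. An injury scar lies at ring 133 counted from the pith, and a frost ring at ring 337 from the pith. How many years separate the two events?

204 years

337 − 133 = 204 rings lie between the two events.
That is 204 years at one ring per year.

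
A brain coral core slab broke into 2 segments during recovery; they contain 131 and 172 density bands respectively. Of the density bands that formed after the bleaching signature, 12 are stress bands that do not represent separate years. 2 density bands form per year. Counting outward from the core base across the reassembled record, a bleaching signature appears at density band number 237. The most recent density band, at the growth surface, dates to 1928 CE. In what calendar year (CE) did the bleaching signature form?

Total density bands = 131 + 172 = 303.
303 − 237 = 66 density bands lie beyond the bleaching signature toward the growth surface.
Removing the 12 false density bands leaves 66 − 12 = 54 true density bands beyond the bleaching signature.
54 density bands at 2 per year is 54 / 2 = 27 years.
The density band at the growth surface is 1928 CE, so the bleaching signature dates to 1928 − 27 = 1901 CE.

1901 CE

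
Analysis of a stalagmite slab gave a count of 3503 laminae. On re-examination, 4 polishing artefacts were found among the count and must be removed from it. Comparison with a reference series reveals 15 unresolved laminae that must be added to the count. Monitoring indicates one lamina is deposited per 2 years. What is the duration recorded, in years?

7028 years

After corrections the count is 3503 − 4 + 15 = 3514 laminae.
3514 laminae at 2 years each span 3514 × 2 = 7028 years.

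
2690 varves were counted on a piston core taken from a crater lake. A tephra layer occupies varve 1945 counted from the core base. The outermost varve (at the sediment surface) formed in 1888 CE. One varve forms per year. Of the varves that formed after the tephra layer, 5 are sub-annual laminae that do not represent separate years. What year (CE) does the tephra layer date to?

1148 CE

The tephra layer sits at varve 1945 from the core base, so 2690 − 1945 = 745 varves formed after it.
745 − 5 false = 740 true varves after the tephra layer.
The varve at the sediment surface is 1888 CE, so the tephra layer dates to 1888 − 740 = 1148 CE.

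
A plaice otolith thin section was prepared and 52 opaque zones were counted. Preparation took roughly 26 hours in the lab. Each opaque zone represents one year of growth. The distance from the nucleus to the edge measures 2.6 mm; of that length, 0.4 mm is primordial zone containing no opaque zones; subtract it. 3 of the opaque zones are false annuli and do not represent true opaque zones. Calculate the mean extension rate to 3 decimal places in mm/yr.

0.045 mm/yr

Correcting the raw count gives 52 − 3 = 49 true opaque zones.
Net length = 2.6 − 0.4 = 2.2 mm.
Mean rate = 2.2 mm / 49 years ≈ 0.045 mm/yr.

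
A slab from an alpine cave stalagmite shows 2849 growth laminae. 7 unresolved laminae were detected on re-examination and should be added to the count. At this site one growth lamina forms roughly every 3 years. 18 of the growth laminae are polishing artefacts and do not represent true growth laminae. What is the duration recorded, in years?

True growth lamina count = 2849 − 18 + 7 = 2838.
2838 growth laminae at 3 years each span 2838 × 3 = 8514 years.

8514 years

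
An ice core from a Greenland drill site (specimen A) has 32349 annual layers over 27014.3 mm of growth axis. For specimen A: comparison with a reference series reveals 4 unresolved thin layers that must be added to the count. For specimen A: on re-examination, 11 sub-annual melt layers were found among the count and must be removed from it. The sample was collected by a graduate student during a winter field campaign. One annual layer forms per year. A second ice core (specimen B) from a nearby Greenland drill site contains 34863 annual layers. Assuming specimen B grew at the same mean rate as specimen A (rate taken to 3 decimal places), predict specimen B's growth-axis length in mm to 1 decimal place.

Specimen A: true annual layer count = 32349 − 11 + 4 = 32342.
A: Mean rate = 27014.3 mm / 32342 years ≈ 0.835 mm per year.
Length of B = 0.835 × 34863 = 29110.6 mm.

29110.6 mm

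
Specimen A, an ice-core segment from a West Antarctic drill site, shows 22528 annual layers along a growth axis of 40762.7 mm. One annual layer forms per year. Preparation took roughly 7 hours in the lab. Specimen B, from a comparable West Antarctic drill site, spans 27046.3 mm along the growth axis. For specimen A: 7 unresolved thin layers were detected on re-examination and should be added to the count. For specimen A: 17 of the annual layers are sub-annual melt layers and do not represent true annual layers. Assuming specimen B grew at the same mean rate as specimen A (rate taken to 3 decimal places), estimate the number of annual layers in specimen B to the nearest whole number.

Specimen A: after corrections the count is 22528 − 17 + 7 = 22518 annual layers.
A: Mean rate = 40762.7 mm / 22518 years ≈ 1.810 mm/year.
For B, 27046.3 / 1.810 = 14942.71 years ≈ 14943 annual layers.

14943 annual layers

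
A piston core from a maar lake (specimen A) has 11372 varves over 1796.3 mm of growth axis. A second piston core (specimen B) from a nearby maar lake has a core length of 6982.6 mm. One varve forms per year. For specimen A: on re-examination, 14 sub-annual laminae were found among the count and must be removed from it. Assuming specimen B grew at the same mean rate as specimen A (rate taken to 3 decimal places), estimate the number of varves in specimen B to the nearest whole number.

44194 varves

Specimen A: adjusted count: 11372 − 14 = 11358 varves.
A: Mean rate = 1796.3 mm / 11358 years ≈ 0.158 mm/year.
Specimen B: 6982.6 mm / 0.158 mm per year = 44193.67 years ≈ 44194 varves.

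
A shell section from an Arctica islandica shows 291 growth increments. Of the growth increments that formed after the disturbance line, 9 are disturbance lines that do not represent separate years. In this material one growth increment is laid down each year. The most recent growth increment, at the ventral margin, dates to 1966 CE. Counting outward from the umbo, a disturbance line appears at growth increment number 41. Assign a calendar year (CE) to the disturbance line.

1725 CE

The disturbance line sits at growth increment 41 from the umbo, so 291 − 41 = 250 growth increments formed after it.
250 − 9 false = 241 true growth increments after the disturbance line.
The growth increment at the ventral margin is 1966 CE, so the disturbance line dates to 1966 − 241 = 1725 CE.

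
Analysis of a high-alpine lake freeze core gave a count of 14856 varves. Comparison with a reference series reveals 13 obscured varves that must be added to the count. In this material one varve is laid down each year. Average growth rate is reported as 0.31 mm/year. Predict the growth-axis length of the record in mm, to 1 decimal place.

4609.4 mm

After corrections the count is 14856 + 13 = 14869 varves.
Length ≈ 0.31 × 14869 = 4609.4 mm.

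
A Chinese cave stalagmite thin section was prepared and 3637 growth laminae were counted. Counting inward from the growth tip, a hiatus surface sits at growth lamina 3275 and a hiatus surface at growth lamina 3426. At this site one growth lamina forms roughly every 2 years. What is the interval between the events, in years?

302 years

3426 − 3275 = 151 growth laminae lie between the two events.
At 2 years per growth lamina, 151 × 2 = 302 years.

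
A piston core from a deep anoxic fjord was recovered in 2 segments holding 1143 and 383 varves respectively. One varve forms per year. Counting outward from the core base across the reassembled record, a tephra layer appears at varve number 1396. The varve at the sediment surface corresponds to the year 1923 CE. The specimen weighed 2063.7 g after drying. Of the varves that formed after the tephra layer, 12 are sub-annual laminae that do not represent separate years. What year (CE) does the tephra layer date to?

Total varves = 1143 + 383 = 1526.
1526 − 1396 = 130 varves lie beyond the tephra layer toward the sediment surface.
Excluding 12 false varves: 130 − 12 = 118.
Counting back 118 years from 1923 CE places the tephra layer in 1923 − 118 = 1805 CE.

1805 CE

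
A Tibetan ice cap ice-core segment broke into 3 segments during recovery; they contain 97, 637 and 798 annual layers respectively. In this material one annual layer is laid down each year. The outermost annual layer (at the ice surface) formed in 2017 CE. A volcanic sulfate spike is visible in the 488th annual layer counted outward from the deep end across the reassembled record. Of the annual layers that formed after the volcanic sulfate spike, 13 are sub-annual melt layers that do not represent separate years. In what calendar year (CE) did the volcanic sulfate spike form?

986 CE

Total annual layers = 97 + 637 + 798 = 1532.
The volcanic sulfate spike sits at annual layer 488 from the deep end, so 1532 − 488 = 1044 annual layers formed after it.
Removing the 13 false annual layers leaves 1044 − 13 = 1031 true annual layers beyond the volcanic sulfate spike.
Counting back 1031 years from 2017 CE places the volcanic sulfate spike in 2017 − 1031 = 986 CE.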